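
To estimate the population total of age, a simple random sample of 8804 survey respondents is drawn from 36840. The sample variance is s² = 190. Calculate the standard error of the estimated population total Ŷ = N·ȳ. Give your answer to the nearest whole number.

Var(Ŷ) = N²·Var(ȳ) = N²·(1 − n/N)·s²/n.
f = 8804/36840 = 0.23897937; Var(ȳ) = 0.76102063·190/8804 = 0.016423662.
Var(Ŷ) = 36840² · 0.016423662 = 2.2289958 × 10^7.
SE(Ŷ) = √(2.2289958 × 10^7) = 4721.

4721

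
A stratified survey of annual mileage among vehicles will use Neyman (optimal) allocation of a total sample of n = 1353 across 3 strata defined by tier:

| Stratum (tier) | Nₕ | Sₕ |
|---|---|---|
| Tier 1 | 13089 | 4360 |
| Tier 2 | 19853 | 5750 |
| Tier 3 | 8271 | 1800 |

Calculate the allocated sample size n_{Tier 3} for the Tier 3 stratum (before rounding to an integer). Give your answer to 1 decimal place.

108.2

Neyman allocation: nₕ = n·NₕSₕ / Σⱼ NⱼSⱼ.
Σ NⱼSⱼ = 13089·4360 + 19853·5750 + 8271·1800 = 1.8611059 × 10^8.
n_{Tier 3} = 1353·8271·1800 / (1.8611059 × 10^8) = 108.2.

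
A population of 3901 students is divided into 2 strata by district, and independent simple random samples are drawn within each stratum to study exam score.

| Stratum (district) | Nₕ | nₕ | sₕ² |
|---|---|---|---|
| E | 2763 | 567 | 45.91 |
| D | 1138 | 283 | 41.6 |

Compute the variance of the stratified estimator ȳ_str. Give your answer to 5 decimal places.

Var(ȳ_str) = Σₕ Wₕ²(1 − fₕ)sₕ²/nₕ with Wₕ = Nₕ/N, N = 3901.
E: Wₕ = 0.70827993; term = 0.70827993²·(1 − 0.20521173)·45.91/567 = 0.032283867.
D: Wₕ = 0.29172007; term = 0.29172007²·(1 − 0.24868190)·41.6/283 = 0.0093986044.
Sum = 0.041682471.

0.04168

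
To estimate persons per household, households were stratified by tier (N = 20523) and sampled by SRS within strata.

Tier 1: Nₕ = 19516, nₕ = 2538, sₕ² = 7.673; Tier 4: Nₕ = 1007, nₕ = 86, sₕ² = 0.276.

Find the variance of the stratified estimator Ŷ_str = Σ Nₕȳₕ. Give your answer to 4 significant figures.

Var(Ŷ_str) = Σₕ Nₕ²(1 − fₕ)sₕ²/nₕ.
Tier 1: 19516²·(1 − 2538/19516)·7.673/2538 = 1.0017306 × 10^6.
Tier 4: 1007²·(1 − 86/1007)·0.276/86 = 2976.4578.
Sum = 1.0047071 × 10^6.

1.005 × 10^6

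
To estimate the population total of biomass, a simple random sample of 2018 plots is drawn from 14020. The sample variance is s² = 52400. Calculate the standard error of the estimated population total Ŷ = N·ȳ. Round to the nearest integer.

Var(Ŷ) = N²·Var(ȳ) = N²·(1 − n/N)·s²/n.
f = 2018/14020 = 0.14393723; Var(ȳ) = 0.85606277·52400/2018 = 22.228785.
Var(Ŷ) = 14020² · 22.228785 = 4.3692989 × 10^9.
SE(Ŷ) = √(4.3692989 × 10^9) = 66101.

66101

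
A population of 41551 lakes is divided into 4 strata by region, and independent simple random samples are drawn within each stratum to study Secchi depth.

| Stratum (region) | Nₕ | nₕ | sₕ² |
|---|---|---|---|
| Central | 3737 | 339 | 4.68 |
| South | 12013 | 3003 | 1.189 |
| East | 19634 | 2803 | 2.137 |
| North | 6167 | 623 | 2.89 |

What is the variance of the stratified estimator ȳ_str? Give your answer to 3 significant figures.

Var(ȳ_str) = Σₕ Wₕ²(1 − fₕ)sₕ²/nₕ with Wₕ = Nₕ/N, N = 41551.
Central: Wₕ = 0.08993767; term = 0.08993767²·(1 − 0.09071448)·4.68/339 = 1.0153825 × 10^-4.
South: Wₕ = 0.28911458; term = 0.28911458²·(1 − 0.24997919)·1.189/3003 = 2.4822175 × 10^-5.
East: Wₕ = 0.47252774; term = 0.47252774²·(1 − 0.14276255)·2.137/2803 = 1.4592751 × 10^-4.
North: Wₕ = 0.14842001; term = 0.14842001²·(1 − 0.10102157)·2.89/623 = 9.1863715 × 10^-5.
Sum = 3.6415165 × 10^-4.

3.64 × 10^-4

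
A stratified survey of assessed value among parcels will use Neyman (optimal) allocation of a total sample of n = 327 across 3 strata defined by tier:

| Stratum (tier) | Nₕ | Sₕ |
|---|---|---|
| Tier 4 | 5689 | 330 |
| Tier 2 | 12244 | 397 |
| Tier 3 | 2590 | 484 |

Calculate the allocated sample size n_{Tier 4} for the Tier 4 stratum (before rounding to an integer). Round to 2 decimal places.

Neyman allocation: nₕ = n·NₕSₕ / Σⱼ NⱼSⱼ.
Σ NⱼSⱼ = 5689·330 + 12244·397 + 2590·484 = 7.991798 × 10^6.
n_{Tier 4} = 327·5689·330 / (7.991798 × 10^6) = 76.82.

76.82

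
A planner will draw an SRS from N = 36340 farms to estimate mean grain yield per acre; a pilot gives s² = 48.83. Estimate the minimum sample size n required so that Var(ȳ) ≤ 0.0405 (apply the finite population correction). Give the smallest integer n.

1167

Without fpc, n₀ = s²/D = 48.83/0.0405 = 1205.6790.
With fpc, (1 − n/N)·s²/n ≤ D requires n ≥ n₀/(1 + n₀/N) = 1205.6790/(1 + 1205.6790/36340) = 1166.9618.
Rounding up, n = 1167.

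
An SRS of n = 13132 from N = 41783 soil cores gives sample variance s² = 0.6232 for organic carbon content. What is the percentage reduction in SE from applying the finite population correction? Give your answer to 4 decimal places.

17.1924

f = n/N = 13132/41783 = 0.31429050.
SE_no-fpc = √(s²/n) = 0.0068888747; SE_fpc = √((1−f)s²/n) = 0.0057045103.
Ratio = √(1−f) = 0.82807578. Reduction = 100·(1 − 0.82807578) = 17.1924%.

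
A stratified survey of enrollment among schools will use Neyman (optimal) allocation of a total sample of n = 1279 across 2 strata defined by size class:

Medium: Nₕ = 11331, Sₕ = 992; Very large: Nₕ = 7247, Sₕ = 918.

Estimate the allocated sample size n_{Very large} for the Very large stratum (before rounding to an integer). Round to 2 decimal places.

475.54

Neyman allocation: nₕ = n·NₕSₕ / Σⱼ NⱼSⱼ.
Σ NⱼSⱼ = 11331·992 + 7247·918 = 1.7893098 × 10^7.
n_{Very large} = 1279·7247·918 / (1.7893098 × 10^7) = 475.54.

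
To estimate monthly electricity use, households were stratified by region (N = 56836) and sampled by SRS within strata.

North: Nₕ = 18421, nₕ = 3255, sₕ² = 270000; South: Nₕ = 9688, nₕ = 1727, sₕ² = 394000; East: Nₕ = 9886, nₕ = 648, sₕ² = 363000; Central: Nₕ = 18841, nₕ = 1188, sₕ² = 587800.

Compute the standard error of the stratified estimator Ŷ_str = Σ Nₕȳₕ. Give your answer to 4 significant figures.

506500

Var(Ŷ_str) = Σₕ Nₕ²(1 − fₕ)sₕ²/nₕ.
North: 18421²·(1 − 3255/18421)·270000/3255 = 2.3173788 × 10^10.
South: 9688²·(1 − 1727/9688)·394000/1727 = 1.7595663 × 10^10.
East: 9886²·(1 − 648/9886)·363000/648 = 5.1159958 × 10^10.
Central: 18841²·(1 − 1188/18841)·587800/1188 = 1.6456429 × 10^11.
Sum = 2.564937 × 10^11.
SE = √(2.564937 × 10^11) = 506500.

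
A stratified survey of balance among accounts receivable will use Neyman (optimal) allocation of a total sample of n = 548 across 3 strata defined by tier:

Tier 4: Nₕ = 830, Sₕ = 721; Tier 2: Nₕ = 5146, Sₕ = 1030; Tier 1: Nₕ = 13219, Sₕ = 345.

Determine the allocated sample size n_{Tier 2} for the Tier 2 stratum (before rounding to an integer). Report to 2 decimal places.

Neyman allocation: nₕ = n·NₕSₕ / Σⱼ NⱼSⱼ.
Σ NⱼSⱼ = 830·721 + 5146·1030 + 13219·345 = 1.0459365 × 10^7.
n_{Tier 2} = 548·5146·1030 / (1.0459365 × 10^7) = 277.70.

277.70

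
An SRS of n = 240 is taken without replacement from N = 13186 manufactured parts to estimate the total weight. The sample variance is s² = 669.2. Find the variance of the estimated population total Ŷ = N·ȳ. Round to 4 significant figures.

4.760 × 10^8

Var(Ŷ) = N²·Var(ȳ) = N²·(1 − n/N)·s²/n.
f = 240/13186 = 0.01820112; Var(ȳ) = 0.98179888·669.2/240 = 2.7375825.
Var(Ŷ) = 13186² · 2.7375825 = 4.759851 × 10^8.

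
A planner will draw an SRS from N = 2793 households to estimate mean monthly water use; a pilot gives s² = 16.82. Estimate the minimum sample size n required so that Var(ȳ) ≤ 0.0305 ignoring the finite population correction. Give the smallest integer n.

552

Without fpc, n₀ = s²/D = 16.82/0.0305 = 551.4754.
Rounding up, n = 552.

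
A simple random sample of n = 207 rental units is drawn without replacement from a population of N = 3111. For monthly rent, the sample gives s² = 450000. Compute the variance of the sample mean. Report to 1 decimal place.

2029.3

Under SRS without replacement, Var(ȳ) = (1 − f)·s²/n with f = n/N = 207/3111 = 0.06653809.
Var(ȳ) = (1 − 0.06653809)·450000/207 = 0.93346191·2173.913 = 2029.265.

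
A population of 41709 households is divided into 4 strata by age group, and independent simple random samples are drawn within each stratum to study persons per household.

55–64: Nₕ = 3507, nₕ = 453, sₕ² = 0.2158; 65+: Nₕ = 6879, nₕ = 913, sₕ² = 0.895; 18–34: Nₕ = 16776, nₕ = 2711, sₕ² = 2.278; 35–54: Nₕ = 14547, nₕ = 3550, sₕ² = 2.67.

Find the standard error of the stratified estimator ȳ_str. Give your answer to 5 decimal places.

Var(ȳ_str) = Σₕ Wₕ²(1 − fₕ)sₕ²/nₕ with Wₕ = Nₕ/N, N = 41709.
55–64: Wₕ = 0.08408257; term = 0.08408257²·(1 − 0.12917023)·0.2158/453 = 2.9329083 × 10^-6.
65+: Wₕ = 0.16492843; term = 0.16492843²·(1 − 0.13272278)·0.895/913 = 2.3126039 × 10^-5.
18–34: Wₕ = 0.40221535; term = 0.40221535²·(1 − 0.16159990)·2.278/2711 = 1.1397059 × 10^-4.
35–54: Wₕ = 0.34877365; term = 0.34877365²·(1 − 0.24403657)·2.67/3550 = 6.9162553 × 10^-5.
Sum = 2.0919209 × 10^-4.
SE = √(2.0919209 × 10^-4) = 0.01446.

0.01446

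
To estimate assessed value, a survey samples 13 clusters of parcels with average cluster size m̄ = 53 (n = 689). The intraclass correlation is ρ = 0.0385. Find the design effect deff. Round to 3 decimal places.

deff = 1 + (53 − 1)·0.0385 = 1 + 2.002 = 3.002.

3.002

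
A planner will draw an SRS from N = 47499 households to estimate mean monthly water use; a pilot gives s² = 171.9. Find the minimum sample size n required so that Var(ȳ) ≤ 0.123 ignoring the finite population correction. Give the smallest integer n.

Without fpc, n₀ = s²/D = 171.9/0.123 = 1397.5610.
Rounding up, n = 1398.

1398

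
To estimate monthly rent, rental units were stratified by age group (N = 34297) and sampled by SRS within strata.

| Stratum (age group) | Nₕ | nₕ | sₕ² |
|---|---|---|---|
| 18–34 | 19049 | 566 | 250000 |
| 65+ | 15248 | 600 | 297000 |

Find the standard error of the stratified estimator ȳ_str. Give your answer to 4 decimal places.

15.0399

Var(ȳ_str) = Σₕ Wₕ²(1 − fₕ)sₕ²/nₕ with Wₕ = Nₕ/N, N = 34297.
18–34: Wₕ = 0.55541301; term = 0.55541301²·(1 − 0.02971285)·250000/566 = 132.20746.
65+: Wₕ = 0.44458699; term = 0.44458699²·(1 − 0.03934942)·297000/600 = 93.99054.
Sum = 226.198.
SE = √(226.198) = 15.0399.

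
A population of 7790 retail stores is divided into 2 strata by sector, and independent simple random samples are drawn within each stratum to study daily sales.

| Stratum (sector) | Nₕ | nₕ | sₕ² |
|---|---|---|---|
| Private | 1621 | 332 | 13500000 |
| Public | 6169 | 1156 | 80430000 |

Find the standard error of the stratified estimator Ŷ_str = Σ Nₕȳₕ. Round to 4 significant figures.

Var(Ŷ_str) = Σₕ Nₕ²(1 − fₕ)sₕ²/nₕ.
Private: 1621²·(1 − 332/1621)·13500000/332 = 8.4963348 × 10^10.
Public: 6169²·(1 − 1156/6169)·80430000/1156 = 2.1516554 × 10^12.
Sum = 2.2366187 × 10^12.
SE = √(2.2366187 × 10^12) = 1.496 × 10^6.

1.496 × 10^6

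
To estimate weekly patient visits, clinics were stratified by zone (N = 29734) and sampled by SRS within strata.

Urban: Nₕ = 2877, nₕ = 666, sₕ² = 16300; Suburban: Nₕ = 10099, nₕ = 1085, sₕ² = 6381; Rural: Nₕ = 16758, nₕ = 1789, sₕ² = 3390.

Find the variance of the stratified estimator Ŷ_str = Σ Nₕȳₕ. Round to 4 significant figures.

1.166 × 10^9

Var(Ŷ_str) = Σₕ Nₕ²(1 − fₕ)sₕ²/nₕ.
Urban: 2877²·(1 − 666/2877)·16300/666 = 1.5568328 × 10^8.
Suburban: 10099²·(1 − 1085/10099)·6381/1085 = 5.3537111 × 10^8.
Rural: 16758²·(1 − 1789/16758)·3390/1789 = 4.7533997 × 10^8.
Sum = 1.1663944 × 10^9.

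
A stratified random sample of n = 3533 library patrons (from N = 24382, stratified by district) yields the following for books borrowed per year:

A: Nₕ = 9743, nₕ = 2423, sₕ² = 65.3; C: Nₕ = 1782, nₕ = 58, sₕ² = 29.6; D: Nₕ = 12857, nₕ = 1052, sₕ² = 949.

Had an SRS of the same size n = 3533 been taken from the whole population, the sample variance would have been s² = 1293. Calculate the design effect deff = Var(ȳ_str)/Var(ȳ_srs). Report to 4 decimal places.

0.7547

Var(ȳ_str) = Σ Wₕ²(1−fₕ)sₕ²/nₕ with Wₕ = Nₕ/24382:
  A: (9743/24382)²·(1−2423/9743)·65.3/2423 = 0.0032331429
  C: (1782/24382)²·(1−58/1782)·29.6/58 = 0.0026373637
  D: (12857/24382)²·(1−1052/12857)·949/1052 = 0.23031247
  → Var(ȳ_str) = 0.23618298.
Var(ȳ_srs) = (1 − 3533/24382)·1293/3533 = 0.312947.
deff = 0.23618298 / 0.312947 = 0.7547.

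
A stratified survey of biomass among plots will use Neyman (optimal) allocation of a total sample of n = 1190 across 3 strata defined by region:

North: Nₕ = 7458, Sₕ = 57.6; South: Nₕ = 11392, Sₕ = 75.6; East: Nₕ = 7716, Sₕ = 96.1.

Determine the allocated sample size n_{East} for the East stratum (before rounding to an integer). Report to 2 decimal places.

434.18

Neyman allocation: nₕ = n·NₕSₕ / Σⱼ NⱼSⱼ.
Σ NⱼSⱼ = 7458·57.6 + 11392·75.6 + 7716·96.1 = 2.0323236 × 10^6.
n_{East} = 1190·7716·96.1 / (2.0323236 × 10^6) = 434.18.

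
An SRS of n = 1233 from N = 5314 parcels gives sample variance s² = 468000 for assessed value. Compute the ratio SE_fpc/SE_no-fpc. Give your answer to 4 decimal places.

0.8763

f = n/N = 1233/5314 = 0.23202860.
SE_no-fpc = √(s²/n) = 19.482352; SE_fpc = √((1−f)s²/n) = 17.07316.
Ratio = √(1−f) = 0.87633977.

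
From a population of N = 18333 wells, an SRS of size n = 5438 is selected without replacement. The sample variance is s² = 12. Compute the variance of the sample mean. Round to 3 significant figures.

Under SRS without replacement, Var(ȳ) = (1 − f)·s²/n with f = n/N = 5438/18333 = 0.29662357.
Var(ȳ) = (1 − 0.29662357)·12/5438 = 0.70337643·0.0022066936 = 0.0015521363.

0.00155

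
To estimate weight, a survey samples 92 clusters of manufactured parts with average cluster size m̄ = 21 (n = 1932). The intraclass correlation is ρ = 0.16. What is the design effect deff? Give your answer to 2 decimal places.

4.20

deff = 1 + (21 − 1)·0.16 = 1 + 3.2 = 4.2.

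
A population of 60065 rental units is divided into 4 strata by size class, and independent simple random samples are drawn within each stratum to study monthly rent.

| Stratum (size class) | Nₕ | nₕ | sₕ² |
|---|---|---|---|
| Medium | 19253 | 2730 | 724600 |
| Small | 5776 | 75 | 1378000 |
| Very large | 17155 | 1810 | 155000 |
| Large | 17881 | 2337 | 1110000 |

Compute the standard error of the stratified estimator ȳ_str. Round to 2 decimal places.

15.30

Var(ȳ_str) = Σₕ Wₕ²(1 − fₕ)sₕ²/nₕ with Wₕ = Nₕ/N, N = 60065.
Medium: Wₕ = 0.32053609; term = 0.32053609²·(1 − 0.14179608)·724600/2730 = 23.403458.
Small: Wₕ = 0.09616249; term = 0.09616249²·(1 − 0.01298476)·1378000/75 = 167.6962.
Very large: Wₕ = 0.28560726; term = 0.28560726²·(1 − 0.10550860)·155000/1810 = 6.2483849.
Large: Wₕ = 0.29769416; term = 0.29769416²·(1 − 0.13069739)·1110000/2337 = 36.591136.
Sum = 233.93918.
SE = √(233.93918) = 15.30.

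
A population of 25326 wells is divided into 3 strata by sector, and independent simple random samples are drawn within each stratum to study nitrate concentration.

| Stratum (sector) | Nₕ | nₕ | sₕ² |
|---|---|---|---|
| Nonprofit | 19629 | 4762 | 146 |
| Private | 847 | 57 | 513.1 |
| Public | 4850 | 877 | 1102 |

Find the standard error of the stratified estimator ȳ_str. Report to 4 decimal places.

0.2472

Var(ȳ_str) = Σₕ Wₕ²(1 − fₕ)sₕ²/nₕ with Wₕ = Nₕ/N, N = 25326.
Nonprofit: Wₕ = 0.77505330; term = 0.77505330²·(1 − 0.24260023)·146/4762 = 0.013949279.
Private: Wₕ = 0.03344389; term = 0.03344389²·(1 − 0.06729634)·513.1/57 = 0.0093908403.
Public: Wₕ = 0.19150280; term = 0.19150280²·(1 − 0.18082474)·1102/877 = 0.037749317.
Sum = 0.061089436.
SE = √(0.061089436) = 0.2472.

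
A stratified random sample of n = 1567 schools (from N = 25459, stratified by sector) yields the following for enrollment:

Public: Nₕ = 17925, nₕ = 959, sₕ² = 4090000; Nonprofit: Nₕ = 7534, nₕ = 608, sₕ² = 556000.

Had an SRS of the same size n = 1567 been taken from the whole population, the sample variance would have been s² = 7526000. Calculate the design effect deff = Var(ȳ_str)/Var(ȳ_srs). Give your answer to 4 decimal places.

0.4603

Var(ȳ_str) = Σ Wₕ²(1−fₕ)sₕ²/nₕ with Wₕ = Nₕ/25459:
  Public: (17925/25459)²·(1−959/17925)·4090000/959 = 2001.0625
  Nonprofit: (7534/25459)²·(1−608/7534)·556000/608 = 73.620139
  → Var(ȳ_str) = 2074.6826.
Var(ȳ_srs) = (1 − 1567/25459)·7526000/1567 = 4507.1954.
deff = 2074.6826 / 4507.1954 = 0.4603.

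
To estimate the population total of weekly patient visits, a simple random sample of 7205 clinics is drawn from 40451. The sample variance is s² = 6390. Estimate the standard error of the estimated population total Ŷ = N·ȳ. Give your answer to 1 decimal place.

34535.7

Var(Ŷ) = N²·Var(ȳ) = N²·(1 − n/N)·s²/n.
f = 7205/40451 = 0.17811673; Var(ȳ) = 0.82188327·6390/7205 = 0.72891521.
Var(Ŷ) = 40451² · 0.72891521 = 1.1927119 × 10^9.
SE(Ŷ) = √(1.1927119 × 10^9) = 34535.7.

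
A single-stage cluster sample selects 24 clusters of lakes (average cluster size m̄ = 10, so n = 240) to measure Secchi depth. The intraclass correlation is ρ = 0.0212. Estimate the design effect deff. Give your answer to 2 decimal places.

deff = 1 + (10 − 1)·0.0212 = 1 + 0.1908 = 1.1908.

1.19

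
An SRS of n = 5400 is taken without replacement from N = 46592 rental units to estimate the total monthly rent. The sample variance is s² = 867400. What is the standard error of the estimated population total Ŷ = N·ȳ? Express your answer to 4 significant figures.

555200

Var(Ŷ) = N²·Var(ȳ) = N²·(1 − n/N)·s²/n.
f = 5400/46592 = 0.11589973; Var(ȳ) = 0.88410027·867400/5400 = 142.0127.
Var(Ŷ) = 46592² · 142.0127 = 3.0828322 × 10^11.
SE(Ŷ) = √(3.0828322 × 10^11) = 555200.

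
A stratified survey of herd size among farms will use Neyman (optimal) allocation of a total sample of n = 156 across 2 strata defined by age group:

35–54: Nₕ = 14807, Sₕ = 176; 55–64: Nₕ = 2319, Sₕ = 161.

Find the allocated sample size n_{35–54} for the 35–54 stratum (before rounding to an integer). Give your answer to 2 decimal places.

136.45

Neyman allocation: nₕ = n·NₕSₕ / Σⱼ NⱼSⱼ.
Σ NⱼSⱼ = 14807·176 + 2319·161 = 2.979391 × 10^6.
n_{35–54} = 156·14807·176 / (2.979391 × 10^6) = 136.45.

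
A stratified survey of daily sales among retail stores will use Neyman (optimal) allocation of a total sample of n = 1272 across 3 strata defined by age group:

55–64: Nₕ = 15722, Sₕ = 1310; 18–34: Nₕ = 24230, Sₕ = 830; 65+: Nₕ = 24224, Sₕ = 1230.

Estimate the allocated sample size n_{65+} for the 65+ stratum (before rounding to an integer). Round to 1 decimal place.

Neyman allocation: nₕ = n·NₕSₕ / Σⱼ NⱼSⱼ.
Σ NⱼSⱼ = 15722·1310 + 24230·830 + 24224·1230 = 7.050224 × 10^7.
n_{65+} = 1272·24224·1230 / (7.050224 × 10^7) = 537.6.

537.6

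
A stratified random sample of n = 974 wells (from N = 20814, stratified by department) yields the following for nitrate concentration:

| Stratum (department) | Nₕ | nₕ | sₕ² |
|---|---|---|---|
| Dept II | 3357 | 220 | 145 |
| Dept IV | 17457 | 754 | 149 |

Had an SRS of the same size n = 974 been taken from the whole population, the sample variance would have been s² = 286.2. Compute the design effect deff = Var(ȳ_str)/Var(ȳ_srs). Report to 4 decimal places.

0.5321

Var(ȳ_str) = Σ Wₕ²(1−fₕ)sₕ²/nₕ with Wₕ = Nₕ/20814:
  Dept II: (3357/20814)²·(1−220/3357)·145/220 = 0.016021386
  Dept IV: (17457/20814)²·(1−754/17457)·149/754 = 0.13300498
  → Var(ȳ_str) = 0.14902637.
Var(ȳ_srs) = (1 − 974/20814)·286.2/974 = 0.28008948.
deff = 0.14902637 / 0.28008948 = 0.5321.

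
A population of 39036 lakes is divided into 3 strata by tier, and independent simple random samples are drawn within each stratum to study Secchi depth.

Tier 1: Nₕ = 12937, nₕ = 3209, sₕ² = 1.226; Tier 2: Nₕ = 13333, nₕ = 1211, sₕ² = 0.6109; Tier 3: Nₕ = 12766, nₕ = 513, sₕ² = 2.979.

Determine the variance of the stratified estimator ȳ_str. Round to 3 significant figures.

Var(ȳ_str) = Σₕ Wₕ²(1 − fₕ)sₕ²/nₕ with Wₕ = Nₕ/N, N = 39036.
Tier 1: Wₕ = 0.33141203; term = 0.33141203²·(1 − 0.24804823)·1.226/3209 = 3.1553481 × 10^-5.
Tier 2: Wₕ = 0.34155651; term = 0.34155651²·(1 − 0.09082727)·0.6109/1211 = 5.3505389 × 10^-5.
Tier 3: Wₕ = 0.32703146; term = 0.32703146²·(1 − 0.04018487)·2.979/513 = 5.9610092 × 10^-4.
Sum = 6.8115979 × 10^-4.

6.81 × 10^-4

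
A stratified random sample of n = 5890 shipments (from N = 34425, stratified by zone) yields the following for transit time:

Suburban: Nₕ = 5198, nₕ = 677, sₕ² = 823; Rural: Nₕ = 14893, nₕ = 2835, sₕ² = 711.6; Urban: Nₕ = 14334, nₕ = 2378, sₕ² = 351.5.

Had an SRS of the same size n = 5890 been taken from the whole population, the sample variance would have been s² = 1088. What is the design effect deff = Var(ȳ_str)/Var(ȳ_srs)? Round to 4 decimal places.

Var(ȳ_str) = Σ Wₕ²(1−fₕ)sₕ²/nₕ with Wₕ = Nₕ/34425:
  Suburban: (5198/34425)²·(1−677/5198)·823/677 = 0.024106494
  Rural: (14893/34425)²·(1−2835/14893)·711.6/2835 = 0.038035791
  Urban: (14334/34425)²·(1−2378/14334)·351.5/2378 = 0.021375628
  → Var(ȳ_str) = 0.083517913.
Var(ȳ_srs) = (1 − 5890/34425)·1088/5890 = 0.15311493.
deff = 0.083517913 / 0.15311493 = 0.5455.

0.5455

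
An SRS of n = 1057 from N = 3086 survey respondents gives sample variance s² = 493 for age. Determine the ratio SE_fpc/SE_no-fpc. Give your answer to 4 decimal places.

0.8109

f = n/N = 1057/3086 = 0.34251458.
SE_no-fpc = √(s²/n) = 0.68294537; SE_fpc = √((1−f)s²/n) = 0.5537695.
Ratio = √(1−f) = 0.81085475.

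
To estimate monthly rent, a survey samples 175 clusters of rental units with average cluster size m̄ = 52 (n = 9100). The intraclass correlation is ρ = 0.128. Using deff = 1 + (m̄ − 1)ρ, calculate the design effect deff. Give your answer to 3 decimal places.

7.528

deff = 1 + (52 − 1)·0.128 = 1 + 6.528 = 7.528.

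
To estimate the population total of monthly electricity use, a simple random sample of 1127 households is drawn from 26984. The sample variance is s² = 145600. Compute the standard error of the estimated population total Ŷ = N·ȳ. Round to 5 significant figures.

300230

Var(Ŷ) = N²·Var(ȳ) = N²·(1 − n/N)·s²/n.
f = 1127/26984 = 0.04176549; Var(ȳ) = 0.95823451·145600/1127 = 123.79676.
Var(Ŷ) = 26984² · 123.79676 = 9.0140909 × 10^10.
SE(Ŷ) = √(9.0140909 × 10^10) = 300230.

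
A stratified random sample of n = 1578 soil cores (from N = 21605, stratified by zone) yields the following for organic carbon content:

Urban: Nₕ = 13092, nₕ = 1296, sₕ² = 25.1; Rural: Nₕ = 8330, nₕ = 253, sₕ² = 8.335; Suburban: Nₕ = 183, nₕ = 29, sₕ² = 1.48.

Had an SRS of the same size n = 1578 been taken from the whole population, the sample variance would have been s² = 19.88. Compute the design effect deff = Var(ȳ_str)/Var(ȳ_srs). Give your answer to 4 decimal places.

Var(ȳ_str) = Σ Wₕ²(1−fₕ)sₕ²/nₕ with Wₕ = Nₕ/21605:
  Urban: (13092/21605)²·(1−1296/13092)·25.1/1296 = 0.0064076818
  Rural: (8330/21605)²·(1−253/8330)·8.335/253 = 0.004748666
  Suburban: (183/21605)²·(1−29/183)·1.48/29 = 3.0812504 × 10^-6
  → Var(ȳ_str) = 0.011159429.
Var(ȳ_srs) = (1 − 1578/21605)·19.88/1578 = 0.011678068.
deff = 0.011159429 / 0.011678068 = 0.9556.

0.9556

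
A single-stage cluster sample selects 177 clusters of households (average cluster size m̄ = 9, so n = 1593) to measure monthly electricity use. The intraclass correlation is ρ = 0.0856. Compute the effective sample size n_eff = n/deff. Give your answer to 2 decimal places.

deff = 1 + (9 − 1)·0.0856 = 1 + 0.6848 = 1.6848.
n_eff = 1593 / 1.6848 = 945.51.

945.51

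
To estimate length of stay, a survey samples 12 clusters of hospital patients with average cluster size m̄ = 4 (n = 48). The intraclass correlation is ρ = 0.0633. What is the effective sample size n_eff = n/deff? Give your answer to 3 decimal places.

deff = 1 + (4 − 1)·0.0633 = 1 + 0.1899 = 1.1899.
n_eff = 48 / 1.1899 = 40.340.

40.340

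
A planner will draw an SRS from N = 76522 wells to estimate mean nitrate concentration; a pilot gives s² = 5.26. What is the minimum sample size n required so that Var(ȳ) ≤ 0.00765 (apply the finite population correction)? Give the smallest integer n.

Without fpc, n₀ = s²/D = 5.26/0.00765 = 687.5817.
With fpc, (1 − n/N)·s²/n ≤ D requires n ≥ n₀/(1 + n₀/N) = 687.5817/(1 + 687.5817/76522) = 681.4585.
Rounding up, n = 682.

682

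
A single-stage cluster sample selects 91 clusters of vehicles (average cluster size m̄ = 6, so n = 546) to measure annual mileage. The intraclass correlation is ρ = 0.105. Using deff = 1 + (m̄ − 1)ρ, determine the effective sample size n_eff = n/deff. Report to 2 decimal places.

358.03

deff = 1 + (6 − 1)·0.105 = 1 + 0.525 = 1.525.
n_eff = 546 / 1.525 = 358.03.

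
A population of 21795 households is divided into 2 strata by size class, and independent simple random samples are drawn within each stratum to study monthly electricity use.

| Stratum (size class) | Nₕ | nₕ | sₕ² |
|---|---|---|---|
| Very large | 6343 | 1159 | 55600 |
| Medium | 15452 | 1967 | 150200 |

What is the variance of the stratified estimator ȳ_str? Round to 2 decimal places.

Var(ȳ_str) = Σₕ Wₕ²(1 − fₕ)sₕ²/nₕ with Wₕ = Nₕ/N, N = 21795.
Very large: Wₕ = 0.29103005; term = 0.29103005²·(1 − 0.18272111)·55600/1159 = 3.3207587.
Medium: Wₕ = 0.70896995; term = 0.70896995²·(1 − 0.12729744)·150200/1967 = 33.495578.
Sum = 36.816337.

36.82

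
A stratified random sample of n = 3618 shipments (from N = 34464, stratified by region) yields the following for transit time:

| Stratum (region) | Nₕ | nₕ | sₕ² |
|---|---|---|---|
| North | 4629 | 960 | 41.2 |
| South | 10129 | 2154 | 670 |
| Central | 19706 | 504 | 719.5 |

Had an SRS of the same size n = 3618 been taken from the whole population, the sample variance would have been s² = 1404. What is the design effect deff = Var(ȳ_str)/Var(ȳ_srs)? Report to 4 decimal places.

Var(ȳ_str) = Σ Wₕ²(1−fₕ)sₕ²/nₕ with Wₕ = Nₕ/34464:
  North: (4629/34464)²·(1−960/4629)·41.2/960 = 6.136624 × 10^-4
  South: (10129/34464)²·(1−2154/10129)·670/2154 = 0.021154122
  Central: (19706/34464)²·(1−504/19706)·719.5/504 = 0.45479307
  → Var(ȳ_str) = 0.47656085.
Var(ȳ_srs) = (1 − 3618/34464)·1404/3618 = 0.34732154.
deff = 0.47656085 / 0.34732154 = 1.3721.

1.3721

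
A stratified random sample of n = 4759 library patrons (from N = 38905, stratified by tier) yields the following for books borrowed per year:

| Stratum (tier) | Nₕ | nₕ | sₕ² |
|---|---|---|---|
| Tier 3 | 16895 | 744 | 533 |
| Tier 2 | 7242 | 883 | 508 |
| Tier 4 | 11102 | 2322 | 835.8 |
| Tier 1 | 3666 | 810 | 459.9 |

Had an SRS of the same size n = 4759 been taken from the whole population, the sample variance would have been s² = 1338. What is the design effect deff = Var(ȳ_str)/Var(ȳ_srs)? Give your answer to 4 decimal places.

0.7042

Var(ȳ_str) = Σ Wₕ²(1−fₕ)sₕ²/nₕ with Wₕ = Nₕ/38905:
  Tier 3: (16895/38905)²·(1−744/16895)·533/744 = 0.12915197
  Tier 2: (7242/38905)²·(1−883/7242)·508/883 = 0.017504089
  Tier 4: (11102/38905)²·(1−2322/11102)·835.8/2322 = 0.02318062
  Tier 1: (3666/38905)²·(1−810/3666)·459.9/810 = 0.0039275183
  → Var(ȳ_str) = 0.1737642.
Var(ȳ_srs) = (1 − 4759/38905)·1338/4759 = 0.24676004.
deff = 0.1737642 / 0.24676004 = 0.7042.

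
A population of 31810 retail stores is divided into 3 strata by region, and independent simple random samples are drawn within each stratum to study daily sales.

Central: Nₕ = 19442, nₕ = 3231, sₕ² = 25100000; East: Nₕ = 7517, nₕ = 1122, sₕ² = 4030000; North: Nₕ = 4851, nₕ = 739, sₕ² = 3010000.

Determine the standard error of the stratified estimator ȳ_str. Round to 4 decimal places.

51.6781

Var(ȳ_str) = Σₕ Wₕ²(1 − fₕ)sₕ²/nₕ with Wₕ = Nₕ/N, N = 31810.
Central: Wₕ = 0.61119145; term = 0.61119145²·(1 − 0.16618661)·25100000/3231 = 2419.6925.
East: Wₕ = 0.23630934; term = 0.23630934²·(1 − 0.14926167)·4030000/1122 = 170.63572.
North: Wₕ = 0.15249921; term = 0.15249921²·(1 − 0.15233972)·3010000/739 = 80.293262.
Sum = 2670.6215.
SE = √(2670.6215) = 51.6781.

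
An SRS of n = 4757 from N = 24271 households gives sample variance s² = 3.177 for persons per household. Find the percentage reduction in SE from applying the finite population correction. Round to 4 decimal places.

f = n/N = 4757/24271 = 0.19599522.
SE_no-fpc = √(s²/n) = 0.025842947; SE_fpc = √((1−f)s²/n) = 0.023172418.
Ratio = √(1−f) = 0.89666314. Reduction = 100·(1 − 0.89666314) = 10.3337%.

10.3337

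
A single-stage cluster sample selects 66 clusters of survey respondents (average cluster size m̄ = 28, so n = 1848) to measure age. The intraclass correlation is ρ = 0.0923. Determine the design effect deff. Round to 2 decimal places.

deff = 1 + (28 − 1)·0.0923 = 1 + 2.4921 = 3.4921.

3.49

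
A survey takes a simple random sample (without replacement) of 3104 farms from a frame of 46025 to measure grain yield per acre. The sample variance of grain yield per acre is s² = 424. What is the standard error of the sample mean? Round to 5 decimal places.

0.35691

Under SRS without replacement, Var(ȳ) = (1 − f)·s²/n with f = n/N = 3104/46025 = 0.06744161.
Var(ȳ) = (1 − 0.06744161)·424/3104 = 0.93255839·0.13659794 = 0.12738555.
SE(ȳ) = √(0.12738555) = 0.35691.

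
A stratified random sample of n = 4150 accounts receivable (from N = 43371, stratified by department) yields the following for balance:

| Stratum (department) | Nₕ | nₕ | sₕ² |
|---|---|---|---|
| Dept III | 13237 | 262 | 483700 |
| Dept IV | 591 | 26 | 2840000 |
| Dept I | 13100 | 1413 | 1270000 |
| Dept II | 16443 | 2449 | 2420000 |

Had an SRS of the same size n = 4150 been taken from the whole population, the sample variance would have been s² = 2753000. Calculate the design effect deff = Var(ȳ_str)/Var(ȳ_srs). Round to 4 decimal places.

0.6368

Var(ȳ_str) = Σ Wₕ²(1−fₕ)sₕ²/nₕ with Wₕ = Nₕ/43371:
  Dept III: (13237/43371)²·(1−262/13237)·483700/262 = 168.56712
  Dept IV: (591/43371)²·(1−26/591)·2840000/26 = 19.390189
  Dept I: (13100/43371)²·(1−1413/13100)·1270000/1413 = 73.153823
  Dept II: (16443/43371)²·(1−2449/16443)·2420000/2449 = 120.87894
  → Var(ȳ_str) = 381.99007.
Var(ȳ_srs) = (1 − 4150/43371)·2753000/4150 = 599.8979.
deff = 381.99007 / 599.8979 = 0.6368.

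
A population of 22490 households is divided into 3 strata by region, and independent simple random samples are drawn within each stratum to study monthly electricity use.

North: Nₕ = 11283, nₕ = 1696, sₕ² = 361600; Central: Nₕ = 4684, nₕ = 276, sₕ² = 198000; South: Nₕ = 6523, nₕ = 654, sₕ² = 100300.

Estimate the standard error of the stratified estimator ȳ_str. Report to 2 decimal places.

9.30

Var(ȳ_str) = Σₕ Wₕ²(1 − fₕ)sₕ²/nₕ with Wₕ = Nₕ/N, N = 22490.
North: Wₕ = 0.50168964; term = 0.50168964²·(1 − 0.15031463)·361600/1696 = 45.596444.
Central: Wₕ = 0.20827034; term = 0.20827034²·(1 − 0.05892400)·198000/276 = 29.284355.
South: Wₕ = 0.29004002; term = 0.29004002²·(1 − 0.10026062)·100300/654 = 11.607956.
Sum = 86.488755.
SE = √(86.488755) = 9.30.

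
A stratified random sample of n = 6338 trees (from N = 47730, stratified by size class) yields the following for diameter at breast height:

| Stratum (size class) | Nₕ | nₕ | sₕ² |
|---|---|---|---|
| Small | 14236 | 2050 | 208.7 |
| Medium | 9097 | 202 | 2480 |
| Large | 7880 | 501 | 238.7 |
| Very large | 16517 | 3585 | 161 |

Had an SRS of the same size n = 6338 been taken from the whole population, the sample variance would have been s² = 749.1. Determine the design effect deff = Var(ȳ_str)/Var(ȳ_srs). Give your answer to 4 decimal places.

4.4899

Var(ȳ_str) = Σ Wₕ²(1−fₕ)sₕ²/nₕ with Wₕ = Nₕ/47730:
  Small: (14236/47730)²·(1−2050/14236)·208.7/2050 = 0.0077523768
  Medium: (9097/47730)²·(1−202/9097)·2480/202 = 0.4360754
  Large: (7880/47730)²·(1−501/7880)·238.7/501 = 0.012160615
  Very large: (16517/47730)²·(1−3585/16517)·161/3585 = 0.0042106652
  → Var(ȳ_str) = 0.46019906.
Var(ȳ_srs) = (1 − 6338/47730)·749.1/6338 = 0.10249733.
deff = 0.46019906 / 0.10249733 = 4.4899.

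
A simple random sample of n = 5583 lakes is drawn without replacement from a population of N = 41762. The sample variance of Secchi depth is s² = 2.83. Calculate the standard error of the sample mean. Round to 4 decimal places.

Under SRS without replacement, Var(ȳ) = (1 − f)·s²/n with f = n/N = 5583/41762 = 0.13368613.
Var(ȳ) = (1 − 0.13368613)·2.83/5583 = 0.86631387·5.0689593 × 10^-4 = 4.3913098 × 10^-4.
SE(ȳ) = √(4.3913098 × 10^-4) = 0.0210.

0.0210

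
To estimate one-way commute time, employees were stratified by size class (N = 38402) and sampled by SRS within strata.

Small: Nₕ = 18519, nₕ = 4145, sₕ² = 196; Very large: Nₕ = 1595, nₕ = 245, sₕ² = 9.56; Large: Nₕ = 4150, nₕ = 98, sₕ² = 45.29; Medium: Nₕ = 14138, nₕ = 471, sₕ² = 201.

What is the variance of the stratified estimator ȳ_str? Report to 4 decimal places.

Var(ȳ_str) = Σₕ Wₕ²(1 − fₕ)sₕ²/nₕ with Wₕ = Nₕ/N, N = 38402.
Small: Wₕ = 0.48224051; term = 0.48224051²·(1 − 0.22382418)·196/4145 = 0.0085353046.
Very large: Wₕ = 0.04153430; term = 0.04153430²·(1 − 0.15360502)·9.56/245 = 5.6974245 × 10^-5.
Large: Wₕ = 0.10806729; term = 0.10806729²·(1 − 0.02361446)·45.29/98 = 0.0052697024.
Medium: Wₕ = 0.36815791; term = 0.36815791²·(1 − 0.03331447)·201/471 = 0.055915039.
Sum = 0.06977702.

0.0698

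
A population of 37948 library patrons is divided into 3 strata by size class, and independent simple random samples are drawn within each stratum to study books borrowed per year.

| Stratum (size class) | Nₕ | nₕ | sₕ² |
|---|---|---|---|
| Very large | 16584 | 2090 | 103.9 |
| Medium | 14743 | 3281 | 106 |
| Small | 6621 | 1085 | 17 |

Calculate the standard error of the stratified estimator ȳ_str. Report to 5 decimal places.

0.11175

Var(ȳ_str) = Σₕ Wₕ²(1 − fₕ)sₕ²/nₕ with Wₕ = Nₕ/N, N = 37948.
Very large: Wₕ = 0.43701908; term = 0.43701908²·(1 − 0.12602508)·103.9/2090 = 0.0082979158.
Medium: Wₕ = 0.38850532; term = 0.38850532²·(1 − 0.22254629)·106/3281 = 0.0037911251.
Small: Wₕ = 0.17447560; term = 0.17447560²·(1 − 0.16387253)·17/1085 = 3.9880544 × 10^-4.
Sum = 0.012487846.
SE = √(0.012487846) = 0.11175.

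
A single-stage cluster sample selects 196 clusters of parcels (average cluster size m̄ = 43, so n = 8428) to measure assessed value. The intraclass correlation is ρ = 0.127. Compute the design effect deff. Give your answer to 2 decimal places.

6.33

deff = 1 + (43 − 1)·0.127 = 1 + 5.334 = 6.334.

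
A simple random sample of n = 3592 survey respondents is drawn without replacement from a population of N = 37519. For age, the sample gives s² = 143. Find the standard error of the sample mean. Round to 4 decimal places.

0.1897

Under SRS without replacement, Var(ȳ) = (1 − f)·s²/n with f = n/N = 3592/37519 = 0.09573816.
Var(ȳ) = (1 − 0.09573816)·143/3592 = 0.90426184·0.03981069 = 0.035999288.
SE(ȳ) = √(0.035999288) = 0.1897.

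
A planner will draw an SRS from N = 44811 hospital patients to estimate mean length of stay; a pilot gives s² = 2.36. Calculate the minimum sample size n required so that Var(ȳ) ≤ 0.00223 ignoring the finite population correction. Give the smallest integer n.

Without fpc, n₀ = s²/D = 2.36/0.00223 = 1058.2960.
Rounding up, n = 1059.

1059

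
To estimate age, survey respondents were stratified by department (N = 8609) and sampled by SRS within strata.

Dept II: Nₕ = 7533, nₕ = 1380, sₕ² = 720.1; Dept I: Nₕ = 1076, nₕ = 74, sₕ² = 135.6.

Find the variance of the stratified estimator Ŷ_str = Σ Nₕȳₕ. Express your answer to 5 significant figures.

Var(Ŷ_str) = Σₕ Nₕ²(1 − fₕ)sₕ²/nₕ.
Dept II: 7533²·(1 − 1380/7533)·720.1/1380 = 2.4186254 × 10^7.
Dept I: 1076²·(1 − 74/1076)·135.6/74 = 1.9756407 × 10^6.
Sum = 2.6161895 × 10^7.

2.6162 × 10^7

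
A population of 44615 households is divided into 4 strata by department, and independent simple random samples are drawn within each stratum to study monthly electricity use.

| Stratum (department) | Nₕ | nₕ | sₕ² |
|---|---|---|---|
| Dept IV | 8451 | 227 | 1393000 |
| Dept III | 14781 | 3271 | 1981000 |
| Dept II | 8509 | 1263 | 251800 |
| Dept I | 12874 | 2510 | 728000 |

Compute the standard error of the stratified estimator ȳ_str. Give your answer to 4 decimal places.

Var(ȳ_str) = Σₕ Wₕ²(1 − fₕ)sₕ²/nₕ with Wₕ = Nₕ/N, N = 44615.
Dept IV: Wₕ = 0.18942060; term = 0.18942060²·(1 − 0.02686073)·1393000/227 = 214.26669.
Dept III: Wₕ = 0.33130113; term = 0.33130113²·(1 − 0.22129761)·1981000/3271 = 51.763219.
Dept II: Wₕ = 0.19072061; term = 0.19072061²·(1 − 0.14843107)·251800/1263 = 6.1754333.
Dept I: Wₕ = 0.28855766; term = 0.28855766²·(1 − 0.19496660)·728000/2510 = 19.441813.
Sum = 291.64716.
SE = √(291.64716) = 17.0777.

17.0777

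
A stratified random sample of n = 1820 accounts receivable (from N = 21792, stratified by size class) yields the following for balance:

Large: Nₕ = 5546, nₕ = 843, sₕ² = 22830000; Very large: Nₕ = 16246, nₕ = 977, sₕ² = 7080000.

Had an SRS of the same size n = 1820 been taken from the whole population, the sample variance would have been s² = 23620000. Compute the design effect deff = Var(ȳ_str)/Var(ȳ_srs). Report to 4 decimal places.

0.4433

Var(ȳ_str) = Σ Wₕ²(1−fₕ)sₕ²/nₕ with Wₕ = Nₕ/21792:
  Large: (5546/21792)²·(1−843/5546)·22830000/843 = 1487.4384
  Very large: (16246/21792)²·(1−977/16246)·7080000/977 = 3785.3109
  → Var(ȳ_str) = 5272.7493.
Var(ȳ_srs) = (1 − 1820/21792)·23620000/1820 = 11894.138.
deff = 5272.7493 / 11894.138 = 0.4433.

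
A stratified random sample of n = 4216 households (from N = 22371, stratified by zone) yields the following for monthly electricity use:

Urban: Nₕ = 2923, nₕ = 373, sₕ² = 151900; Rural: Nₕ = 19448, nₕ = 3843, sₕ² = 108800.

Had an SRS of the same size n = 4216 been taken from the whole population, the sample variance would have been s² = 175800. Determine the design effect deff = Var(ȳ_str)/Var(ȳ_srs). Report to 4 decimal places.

Var(ȳ_str) = Σ Wₕ²(1−fₕ)sₕ²/nₕ with Wₕ = Nₕ/22371:
  Urban: (2923/22371)²·(1−373/2923)·151900/373 = 6.0652282
  Rural: (19448/22371)²·(1−3843/19448)·108800/3843 = 17.168266
  → Var(ȳ_str) = 23.233494.
Var(ȳ_srs) = (1 − 4216/22371)·175800/4216 = 33.839904.
deff = 23.233494 / 33.839904 = 0.6866.

0.6866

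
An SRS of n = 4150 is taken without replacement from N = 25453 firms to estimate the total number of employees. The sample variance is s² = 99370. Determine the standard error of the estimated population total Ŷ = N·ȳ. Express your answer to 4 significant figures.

Var(Ŷ) = N²·Var(ȳ) = N²·(1 − n/N)·s²/n.
f = 4150/25453 = 0.16304561; Var(ȳ) = 0.83695439·99370/4150 = 20.04052.
Var(Ŷ) = 25453² · 20.04052 = 1.2983355 × 10^10.
SE(Ŷ) = √(1.2983355 × 10^10) = 113900.

113900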